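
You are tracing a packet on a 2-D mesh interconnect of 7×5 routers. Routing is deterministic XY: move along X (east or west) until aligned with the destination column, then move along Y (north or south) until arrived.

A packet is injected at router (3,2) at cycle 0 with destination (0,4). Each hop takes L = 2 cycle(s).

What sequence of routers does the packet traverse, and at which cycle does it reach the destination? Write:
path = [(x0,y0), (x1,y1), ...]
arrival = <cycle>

  0. router=(3,2) cycle=0 (inject)
  1. router=(2,2) cycle=2 dir=W
  2. router=(1,2) cycle=4 dir=W
  3. router=(0,2) cycle=6 dir=W
  4. router=(0,3) cycle=8 dir=N
  5. router=(0,4) cycle=10 dir=N

path = [(3,2), (2,2), (1,2), (0,2), (0,3), (0,4)]
arrival = 10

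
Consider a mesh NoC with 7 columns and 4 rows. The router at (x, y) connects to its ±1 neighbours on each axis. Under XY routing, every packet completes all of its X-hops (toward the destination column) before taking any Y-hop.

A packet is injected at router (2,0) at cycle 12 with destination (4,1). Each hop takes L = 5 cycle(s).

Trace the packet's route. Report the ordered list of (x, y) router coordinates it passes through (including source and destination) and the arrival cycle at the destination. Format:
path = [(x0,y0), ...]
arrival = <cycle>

[0] x=2 y=0 t=12
[1] x=3 y=0 t=17 →E
[2] x=4 y=0 t=22 →E
[3] x=4 y=1 t=27 →N

path = [(2,0), (3,0), (4,0), (4,1)]
arrival = 27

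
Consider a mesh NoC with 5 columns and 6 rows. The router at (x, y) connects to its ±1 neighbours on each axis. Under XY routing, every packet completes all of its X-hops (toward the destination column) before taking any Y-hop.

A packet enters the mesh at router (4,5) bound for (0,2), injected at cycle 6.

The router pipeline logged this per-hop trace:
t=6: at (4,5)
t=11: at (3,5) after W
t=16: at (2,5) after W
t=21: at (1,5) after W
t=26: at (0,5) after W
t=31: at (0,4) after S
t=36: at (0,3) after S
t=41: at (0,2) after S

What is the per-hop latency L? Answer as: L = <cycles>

Δcyc across hop 0→1: 11 − 6 = 5.
One hop costs L cycles, so L = 5.

L = 5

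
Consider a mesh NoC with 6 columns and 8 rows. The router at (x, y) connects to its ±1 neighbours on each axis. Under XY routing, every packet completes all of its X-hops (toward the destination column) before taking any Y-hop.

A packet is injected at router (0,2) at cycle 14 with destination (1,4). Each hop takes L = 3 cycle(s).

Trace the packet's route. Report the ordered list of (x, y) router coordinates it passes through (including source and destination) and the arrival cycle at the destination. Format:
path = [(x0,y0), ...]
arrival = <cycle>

path = [(0,2), (1,2), (1,3), (1,4)]
arrival = 23

[0] x=0 y=2 t=14
[1] x=1 y=2 t=17 →E
[2] x=1 y=3 t=20 →N
[3] x=1 y=4 t=23 →N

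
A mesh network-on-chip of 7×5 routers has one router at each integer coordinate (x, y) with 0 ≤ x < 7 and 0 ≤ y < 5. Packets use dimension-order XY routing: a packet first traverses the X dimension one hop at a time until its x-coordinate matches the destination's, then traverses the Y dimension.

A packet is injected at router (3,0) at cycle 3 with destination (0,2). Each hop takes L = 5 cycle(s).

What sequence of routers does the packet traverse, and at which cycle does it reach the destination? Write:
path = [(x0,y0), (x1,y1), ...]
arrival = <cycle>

t=3: at (3,0)
t=8: at (2,0) after W
t=13: at (1,0) after W
t=18: at (0,0) after W
t=23: at (0,1) after N
t=28: at (0,2) after N

path = [(3,0), (2,0), (1,0), (0,0), (0,1), (0,2)]
arrival = 28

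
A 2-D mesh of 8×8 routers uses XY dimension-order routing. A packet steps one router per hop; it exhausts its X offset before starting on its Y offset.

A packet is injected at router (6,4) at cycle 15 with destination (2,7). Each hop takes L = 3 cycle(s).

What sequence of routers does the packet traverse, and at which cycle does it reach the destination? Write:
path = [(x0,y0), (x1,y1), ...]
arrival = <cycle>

#0 — 6,4 | c15
#1 — 5,4 | c18 | W
#2 — 4,4 | c21 | W
#3 — 3,4 | c24 | W
#4 — 2,4 | c27 | W
#5 — 2,5 | c30 | N
#6 — 2,6 | c33 | N
#7 — 2,7 | c36 | N

path = [(6,4), (5,4), (4,4), (3,4), (2,4), (2,5), (2,6), (2,7)]
arrival = 36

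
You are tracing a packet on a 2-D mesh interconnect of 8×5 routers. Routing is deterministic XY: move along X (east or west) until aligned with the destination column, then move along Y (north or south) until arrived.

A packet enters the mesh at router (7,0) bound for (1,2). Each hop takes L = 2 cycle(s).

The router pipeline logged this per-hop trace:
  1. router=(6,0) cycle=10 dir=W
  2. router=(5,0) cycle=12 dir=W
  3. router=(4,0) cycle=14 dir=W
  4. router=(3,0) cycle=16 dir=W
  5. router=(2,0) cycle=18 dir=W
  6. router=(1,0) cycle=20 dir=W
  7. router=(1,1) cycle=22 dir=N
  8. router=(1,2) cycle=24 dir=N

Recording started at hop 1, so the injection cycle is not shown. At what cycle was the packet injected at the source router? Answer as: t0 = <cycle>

t0 = 8

cyc[1] = 10 and cyc[k] = t0 + k·L for every k.
So t0 = 10 − 1·2 = 8.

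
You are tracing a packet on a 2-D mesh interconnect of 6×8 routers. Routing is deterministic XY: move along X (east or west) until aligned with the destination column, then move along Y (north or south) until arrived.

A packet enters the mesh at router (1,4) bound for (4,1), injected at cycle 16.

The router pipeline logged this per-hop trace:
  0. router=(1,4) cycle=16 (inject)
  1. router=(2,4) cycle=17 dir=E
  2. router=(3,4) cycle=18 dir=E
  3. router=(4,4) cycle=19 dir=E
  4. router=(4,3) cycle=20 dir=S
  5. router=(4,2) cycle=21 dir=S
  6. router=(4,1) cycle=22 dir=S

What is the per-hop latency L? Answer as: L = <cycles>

cyc[1] − cyc[0] = 17 − 16 = 1.
One hop costs L cycles, so L = 1.

L = 1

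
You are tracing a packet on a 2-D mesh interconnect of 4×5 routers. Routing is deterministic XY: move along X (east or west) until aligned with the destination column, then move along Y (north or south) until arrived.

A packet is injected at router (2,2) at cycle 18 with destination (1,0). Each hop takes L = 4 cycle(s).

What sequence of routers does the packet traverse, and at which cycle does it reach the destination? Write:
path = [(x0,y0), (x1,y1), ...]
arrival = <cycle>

path = [(2,2), (1,2), (1,1), (1,0)]
arrival = 30

src (2,2)  cyc=18
W→(1,2)  cyc=22
S→(1,1)  cyc=26
S→(1,0)  cyc=30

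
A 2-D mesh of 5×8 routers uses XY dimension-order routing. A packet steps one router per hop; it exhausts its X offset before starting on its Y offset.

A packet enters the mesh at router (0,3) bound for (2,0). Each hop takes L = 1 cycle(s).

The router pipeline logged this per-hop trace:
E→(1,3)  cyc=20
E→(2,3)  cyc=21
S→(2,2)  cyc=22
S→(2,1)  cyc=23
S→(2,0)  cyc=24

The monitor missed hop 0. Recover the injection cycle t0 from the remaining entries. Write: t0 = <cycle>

t0 = 19

Hop 1 reached at cycle 20; hop k is at t0 + k·L.
t0 = cyc[1] − L = 20 − 1 = 19.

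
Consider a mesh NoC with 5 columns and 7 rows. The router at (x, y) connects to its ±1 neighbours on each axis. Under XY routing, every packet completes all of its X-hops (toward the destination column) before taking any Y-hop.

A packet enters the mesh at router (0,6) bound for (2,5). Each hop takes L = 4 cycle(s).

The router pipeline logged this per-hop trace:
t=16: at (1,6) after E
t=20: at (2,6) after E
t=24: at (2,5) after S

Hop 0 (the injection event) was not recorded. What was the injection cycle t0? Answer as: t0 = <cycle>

Hop 1 reached at cycle 16; hop k is at t0 + k·L.
Therefore t0 = 16 − L = 12.

t0 = 12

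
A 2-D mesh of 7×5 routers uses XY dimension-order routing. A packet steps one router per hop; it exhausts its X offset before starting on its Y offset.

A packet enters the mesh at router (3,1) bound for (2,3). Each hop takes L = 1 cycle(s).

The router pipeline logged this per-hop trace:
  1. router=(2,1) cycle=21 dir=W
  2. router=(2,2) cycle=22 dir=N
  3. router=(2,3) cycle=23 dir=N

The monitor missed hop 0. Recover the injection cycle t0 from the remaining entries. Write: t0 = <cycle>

At hop 1 the cycle is 21; in general cyc_k = t0 + kL.
Therefore t0 = 21 − L = 20.

t0 = 20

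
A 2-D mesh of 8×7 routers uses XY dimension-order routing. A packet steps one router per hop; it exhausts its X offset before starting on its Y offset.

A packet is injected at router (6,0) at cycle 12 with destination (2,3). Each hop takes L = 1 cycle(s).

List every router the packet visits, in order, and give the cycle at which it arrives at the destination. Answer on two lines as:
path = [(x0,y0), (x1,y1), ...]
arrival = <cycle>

hop 0: (6,0) @ cyc 12
hop 1: (5,0) @ cyc 13  [W]
hop 2: (4,0) @ cyc 14  [W]
hop 3: (3,0) @ cyc 15  [W]
hop 4: (2,0) @ cyc 16  [W]
hop 5: (2,1) @ cyc 17  [N]
hop 6: (2,2) @ cyc 18  [N]
hop 7: (2,3) @ cyc 19  [N]

path = [(6,0), (5,0), (4,0), (3,0), (2,0), (2,1), (2,2), (2,3)]
arrival = 19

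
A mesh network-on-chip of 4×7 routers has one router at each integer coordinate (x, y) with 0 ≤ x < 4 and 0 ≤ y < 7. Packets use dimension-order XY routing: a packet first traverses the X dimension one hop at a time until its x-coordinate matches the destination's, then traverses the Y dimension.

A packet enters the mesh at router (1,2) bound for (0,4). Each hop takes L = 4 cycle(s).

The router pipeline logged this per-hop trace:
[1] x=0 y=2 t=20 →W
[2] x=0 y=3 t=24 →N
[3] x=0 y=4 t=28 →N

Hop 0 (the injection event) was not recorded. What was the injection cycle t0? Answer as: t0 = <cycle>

t0 = 16

Hop 1 reached at cycle 20; hop k is at t0 + k·L.
t0 = cyc[1] − L = 20 − 4 = 16.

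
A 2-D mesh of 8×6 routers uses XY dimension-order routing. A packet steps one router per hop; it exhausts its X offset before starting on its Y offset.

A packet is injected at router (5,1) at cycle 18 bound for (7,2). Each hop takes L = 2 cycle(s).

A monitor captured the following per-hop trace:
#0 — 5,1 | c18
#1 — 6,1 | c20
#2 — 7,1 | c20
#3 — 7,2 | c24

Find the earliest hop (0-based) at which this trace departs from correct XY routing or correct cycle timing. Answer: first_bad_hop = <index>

first_bad_hop = 2

[1] (+1,+0) / 2c ⇒ ok
[2] (+1,+0) / 0c ⇒ BAD: Δcyc=0≠L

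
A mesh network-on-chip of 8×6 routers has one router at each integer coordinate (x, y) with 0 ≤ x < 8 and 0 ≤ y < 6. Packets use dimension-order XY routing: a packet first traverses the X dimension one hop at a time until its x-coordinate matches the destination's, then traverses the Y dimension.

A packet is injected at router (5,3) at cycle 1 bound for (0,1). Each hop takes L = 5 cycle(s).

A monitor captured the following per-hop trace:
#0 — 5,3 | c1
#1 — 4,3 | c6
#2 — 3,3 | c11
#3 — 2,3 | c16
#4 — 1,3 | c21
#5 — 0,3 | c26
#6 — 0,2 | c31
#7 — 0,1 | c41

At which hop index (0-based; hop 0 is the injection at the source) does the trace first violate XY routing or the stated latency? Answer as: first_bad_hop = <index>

hop 1: step (-1,+0), +5 cyc — ok
hop 2: step (-1,+0), +5 cyc — ok
hop 3: step (-1,+0), +5 cyc — ok
hop 4: step (-1,+0), +5 cyc — ok
hop 5: step (-1,+0), +5 cyc — ok
hop 6: step (+0,-1), +5 cyc — ok
hop 7: step (+0,-1), +10 cyc — BAD: Δcyc=10≠L

first_bad_hop = 7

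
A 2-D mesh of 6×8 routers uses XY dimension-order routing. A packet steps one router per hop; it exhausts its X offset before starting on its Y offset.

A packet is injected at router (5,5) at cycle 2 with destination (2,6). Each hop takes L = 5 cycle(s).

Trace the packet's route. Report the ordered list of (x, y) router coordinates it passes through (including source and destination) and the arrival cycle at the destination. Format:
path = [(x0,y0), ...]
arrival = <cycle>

path = [(5,5), (4,5), (3,5), (2,5), (2,6)]
arrival = 22

hop 0: (5,5) @ cyc 2
hop 1: (4,5) @ cyc 7  [W]
hop 2: (3,5) @ cyc 12  [W]
hop 3: (2,5) @ cyc 17  [W]
hop 4: (2,6) @ cyc 22  [N]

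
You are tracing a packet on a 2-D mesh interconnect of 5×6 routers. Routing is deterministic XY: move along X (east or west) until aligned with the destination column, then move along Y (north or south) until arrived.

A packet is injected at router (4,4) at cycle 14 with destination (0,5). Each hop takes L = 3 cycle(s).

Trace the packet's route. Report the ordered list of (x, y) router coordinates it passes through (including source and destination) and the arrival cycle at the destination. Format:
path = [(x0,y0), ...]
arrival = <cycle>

path = [(4,4), (3,4), (2,4), (1,4), (0,4), (0,5)]
arrival = 29

  0. router=(4,4) cycle=14 (inject)
  1. router=(3,4) cycle=17 dir=W
  2. router=(2,4) cycle=20 dir=W
  3. router=(1,4) cycle=23 dir=W
  4. router=(0,4) cycle=26 dir=W
  5. router=(0,5) cycle=29 dir=N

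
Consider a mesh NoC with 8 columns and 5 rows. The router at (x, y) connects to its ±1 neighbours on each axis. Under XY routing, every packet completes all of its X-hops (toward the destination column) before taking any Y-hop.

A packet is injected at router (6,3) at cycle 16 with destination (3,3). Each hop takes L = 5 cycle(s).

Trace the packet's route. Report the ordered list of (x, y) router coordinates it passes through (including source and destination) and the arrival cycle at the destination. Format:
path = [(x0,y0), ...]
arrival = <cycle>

src (6,3)  cyc=16
W→(5,3)  cyc=21
W→(4,3)  cyc=26
W→(3,3)  cyc=31

path = [(6,3), (5,3), (4,3), (3,3)]
arrival = 31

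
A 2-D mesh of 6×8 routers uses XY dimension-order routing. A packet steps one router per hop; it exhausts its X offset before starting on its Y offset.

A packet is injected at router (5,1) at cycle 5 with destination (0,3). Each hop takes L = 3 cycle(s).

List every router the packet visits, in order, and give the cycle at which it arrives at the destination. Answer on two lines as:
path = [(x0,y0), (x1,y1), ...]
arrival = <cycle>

t=5: at (5,1)
t=8: at (4,1) after W
t=11: at (3,1) after W
t=14: at (2,1) after W
t=17: at (1,1) after W
t=20: at (0,1) after W
t=23: at (0,2) after N
t=26: at (0,3) after N

path = [(5,1), (4,1), (3,1), (2,1), (1,1), (0,1), (0,2), (0,3)]
arrival = 26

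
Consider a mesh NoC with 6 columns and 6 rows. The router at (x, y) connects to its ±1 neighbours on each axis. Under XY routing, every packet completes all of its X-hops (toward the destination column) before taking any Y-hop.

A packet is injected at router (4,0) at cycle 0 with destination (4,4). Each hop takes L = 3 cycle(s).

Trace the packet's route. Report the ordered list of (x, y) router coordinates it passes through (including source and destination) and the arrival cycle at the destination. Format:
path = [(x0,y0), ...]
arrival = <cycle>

  0. router=(4,0) cycle=0 (inject)
  1. router=(4,1) cycle=3 dir=N
  2. router=(4,2) cycle=6 dir=N
  3. router=(4,3) cycle=9 dir=N
  4. router=(4,4) cycle=12 dir=N

path = [(4,0), (4,1), (4,2), (4,3), (4,4)]
arrival = 12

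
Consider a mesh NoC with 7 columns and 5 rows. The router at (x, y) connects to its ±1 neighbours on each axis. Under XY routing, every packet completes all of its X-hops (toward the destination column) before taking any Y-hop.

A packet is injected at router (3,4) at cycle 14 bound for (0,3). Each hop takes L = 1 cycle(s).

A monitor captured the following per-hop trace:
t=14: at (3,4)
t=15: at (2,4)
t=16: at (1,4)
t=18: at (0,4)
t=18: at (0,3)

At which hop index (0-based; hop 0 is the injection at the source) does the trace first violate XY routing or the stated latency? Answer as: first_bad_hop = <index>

first_bad_hop = 3

hop 1: step (-1,+0), +1 cyc — ok
hop 2: step (-1,+0), +1 cyc — ok
hop 3: step (-1,+0), +2 cyc — BAD: Δcyc=2≠L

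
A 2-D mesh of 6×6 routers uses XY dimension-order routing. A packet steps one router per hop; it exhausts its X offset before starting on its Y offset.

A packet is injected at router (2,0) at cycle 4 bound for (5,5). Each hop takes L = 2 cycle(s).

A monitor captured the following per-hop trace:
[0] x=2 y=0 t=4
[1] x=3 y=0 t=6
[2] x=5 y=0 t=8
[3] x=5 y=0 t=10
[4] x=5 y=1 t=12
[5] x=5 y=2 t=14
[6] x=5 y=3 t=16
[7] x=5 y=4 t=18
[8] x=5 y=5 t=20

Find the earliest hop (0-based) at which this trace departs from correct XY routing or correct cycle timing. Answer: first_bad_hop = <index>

hop 1: step (+1,+0), +2 cyc — ok
hop 2: step (+2,+0), +2 cyc — BAD: non-unit step

first_bad_hop = 2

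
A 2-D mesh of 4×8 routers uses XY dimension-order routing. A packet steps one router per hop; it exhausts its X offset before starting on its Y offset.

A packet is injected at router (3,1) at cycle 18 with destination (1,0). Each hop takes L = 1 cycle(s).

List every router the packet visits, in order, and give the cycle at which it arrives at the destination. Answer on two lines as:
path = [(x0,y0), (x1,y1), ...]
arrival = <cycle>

path = [(3,1), (2,1), (1,1), (1,0)]
arrival = 21

t=18: at (3,1)
t=19: at (2,1) after W
t=20: at (1,1) after W
t=21: at (1,0) after S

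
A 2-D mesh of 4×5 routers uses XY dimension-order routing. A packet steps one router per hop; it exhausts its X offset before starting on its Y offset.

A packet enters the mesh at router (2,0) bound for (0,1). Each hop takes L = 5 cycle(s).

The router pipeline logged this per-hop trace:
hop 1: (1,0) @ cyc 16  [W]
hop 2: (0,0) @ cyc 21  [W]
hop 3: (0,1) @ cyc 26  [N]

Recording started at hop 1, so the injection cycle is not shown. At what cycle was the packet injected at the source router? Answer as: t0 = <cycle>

t0 = 11

cyc[1] = 16 and cyc[k] = t0 + k·L for every k.
Therefore t0 = 16 − L = 11.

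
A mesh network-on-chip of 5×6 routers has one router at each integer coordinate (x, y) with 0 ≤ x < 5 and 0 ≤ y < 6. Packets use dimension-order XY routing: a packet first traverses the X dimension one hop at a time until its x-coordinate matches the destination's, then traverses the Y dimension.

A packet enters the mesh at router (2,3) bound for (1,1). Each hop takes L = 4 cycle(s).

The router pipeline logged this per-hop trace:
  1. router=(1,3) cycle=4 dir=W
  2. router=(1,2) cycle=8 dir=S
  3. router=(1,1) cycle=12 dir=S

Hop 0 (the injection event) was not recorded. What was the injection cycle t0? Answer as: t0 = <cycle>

cyc[1] = 4 and cyc[k] = t0 + k·L for every k.
t0 = cyc[1] − L = 4 − 4 = 0.

t0 = 0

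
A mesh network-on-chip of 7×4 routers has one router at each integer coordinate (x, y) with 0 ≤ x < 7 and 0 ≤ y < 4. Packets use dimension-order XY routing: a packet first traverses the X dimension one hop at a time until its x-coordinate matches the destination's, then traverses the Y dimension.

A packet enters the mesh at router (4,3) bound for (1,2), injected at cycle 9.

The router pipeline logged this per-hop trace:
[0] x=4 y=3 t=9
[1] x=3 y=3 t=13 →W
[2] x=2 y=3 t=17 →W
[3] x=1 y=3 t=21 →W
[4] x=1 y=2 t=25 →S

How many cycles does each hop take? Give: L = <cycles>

Δcyc across hop 0→1: 13 − 9 = 4.
One hop costs L cycles, so L = 4.

L = 4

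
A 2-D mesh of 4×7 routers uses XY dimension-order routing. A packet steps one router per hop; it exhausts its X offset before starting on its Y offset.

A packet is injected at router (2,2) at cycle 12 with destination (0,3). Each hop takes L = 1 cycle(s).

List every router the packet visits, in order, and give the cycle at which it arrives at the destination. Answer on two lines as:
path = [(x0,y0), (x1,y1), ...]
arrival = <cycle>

  0. router=(2,2) cycle=12 (inject)
  1. router=(1,2) cycle=13 dir=W
  2. router=(0,2) cycle=14 dir=W
  3. router=(0,3) cycle=15 dir=N

path = [(2,2), (1,2), (0,2), (0,3)]
arrival = 15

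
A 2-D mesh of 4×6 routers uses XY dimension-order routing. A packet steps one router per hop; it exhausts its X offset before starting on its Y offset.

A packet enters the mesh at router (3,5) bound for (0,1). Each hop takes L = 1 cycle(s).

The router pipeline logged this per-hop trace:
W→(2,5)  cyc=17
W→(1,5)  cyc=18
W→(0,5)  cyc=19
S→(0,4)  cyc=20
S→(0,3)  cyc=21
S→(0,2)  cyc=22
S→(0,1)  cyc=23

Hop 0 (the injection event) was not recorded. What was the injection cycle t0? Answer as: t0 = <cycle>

t0 = 16

Hop 1 reached at cycle 17; hop k is at t0 + k·L.
Subtract one hop: t0 = 17 − 1 = 16.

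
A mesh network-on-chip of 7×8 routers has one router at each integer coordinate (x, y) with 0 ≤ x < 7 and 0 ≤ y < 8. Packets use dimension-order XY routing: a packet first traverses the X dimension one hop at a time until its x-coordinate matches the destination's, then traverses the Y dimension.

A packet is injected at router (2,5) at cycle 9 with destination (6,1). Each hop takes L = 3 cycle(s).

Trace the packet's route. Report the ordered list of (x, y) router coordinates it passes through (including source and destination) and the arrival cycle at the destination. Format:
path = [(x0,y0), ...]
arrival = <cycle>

[0] x=2 y=5 t=9
[1] x=3 y=5 t=12 →E
[2] x=4 y=5 t=15 →E
[3] x=5 y=5 t=18 →E
[4] x=6 y=5 t=21 →E
[5] x=6 y=4 t=24 →S
[6] x=6 y=3 t=27 →S
[7] x=6 y=2 t=30 →S
[8] x=6 y=1 t=33 →S

path = [(2,5), (3,5), (4,5), (5,5), (6,5), (6,4), (6,3), (6,2), (6,1)]
arrival = 33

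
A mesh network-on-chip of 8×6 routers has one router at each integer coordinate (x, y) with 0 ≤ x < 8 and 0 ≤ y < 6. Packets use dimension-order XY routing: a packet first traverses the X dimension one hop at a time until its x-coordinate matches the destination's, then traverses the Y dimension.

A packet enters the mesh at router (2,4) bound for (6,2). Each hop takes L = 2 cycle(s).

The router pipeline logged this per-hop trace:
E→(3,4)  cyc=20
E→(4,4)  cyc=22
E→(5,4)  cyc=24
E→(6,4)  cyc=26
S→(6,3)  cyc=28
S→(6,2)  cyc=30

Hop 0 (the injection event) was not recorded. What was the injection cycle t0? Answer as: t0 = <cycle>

t0 = 18

Hop 1 reached at cycle 20; hop k is at t0 + k·L.
Subtract one hop: t0 = 20 − 2 = 18.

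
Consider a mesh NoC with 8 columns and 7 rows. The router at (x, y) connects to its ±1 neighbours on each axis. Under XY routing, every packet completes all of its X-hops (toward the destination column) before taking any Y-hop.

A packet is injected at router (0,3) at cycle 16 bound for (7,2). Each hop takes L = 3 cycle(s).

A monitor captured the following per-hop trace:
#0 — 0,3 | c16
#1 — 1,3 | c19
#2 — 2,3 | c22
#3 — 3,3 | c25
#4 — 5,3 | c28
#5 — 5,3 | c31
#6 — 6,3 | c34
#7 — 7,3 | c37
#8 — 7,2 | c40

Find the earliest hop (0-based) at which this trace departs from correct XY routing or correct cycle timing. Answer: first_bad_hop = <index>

first_bad_hop = 4

hop 1: step (+1,+0), +3 cyc — ok
hop 2: step (+1,+0), +3 cyc — ok
hop 3: step (+1,+0), +3 cyc — ok
hop 4: step (+2,+0), +3 cyc — BAD: non-unit step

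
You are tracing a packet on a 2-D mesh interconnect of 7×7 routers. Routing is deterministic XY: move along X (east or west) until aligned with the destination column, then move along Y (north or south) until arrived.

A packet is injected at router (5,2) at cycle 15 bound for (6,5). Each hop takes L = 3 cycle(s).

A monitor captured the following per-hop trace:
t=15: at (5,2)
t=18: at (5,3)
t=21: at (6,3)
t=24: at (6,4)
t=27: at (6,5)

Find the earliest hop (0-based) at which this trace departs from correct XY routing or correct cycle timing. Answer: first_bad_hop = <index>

check 1→ d=(0,1) cyc+3: BAD: Y-move but x=5≠6

first_bad_hop = 1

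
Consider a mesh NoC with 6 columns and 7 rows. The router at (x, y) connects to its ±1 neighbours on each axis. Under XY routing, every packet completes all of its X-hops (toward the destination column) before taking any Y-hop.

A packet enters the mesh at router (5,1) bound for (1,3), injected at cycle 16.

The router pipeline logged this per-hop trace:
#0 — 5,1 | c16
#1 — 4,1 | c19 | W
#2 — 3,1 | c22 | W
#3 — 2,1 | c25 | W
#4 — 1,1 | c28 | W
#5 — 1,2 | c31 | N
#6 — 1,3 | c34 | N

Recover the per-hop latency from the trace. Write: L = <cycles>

L = 3

cyc[1] − cyc[0] = 19 − 16 = 3.
That increment is L by definition: L = 3.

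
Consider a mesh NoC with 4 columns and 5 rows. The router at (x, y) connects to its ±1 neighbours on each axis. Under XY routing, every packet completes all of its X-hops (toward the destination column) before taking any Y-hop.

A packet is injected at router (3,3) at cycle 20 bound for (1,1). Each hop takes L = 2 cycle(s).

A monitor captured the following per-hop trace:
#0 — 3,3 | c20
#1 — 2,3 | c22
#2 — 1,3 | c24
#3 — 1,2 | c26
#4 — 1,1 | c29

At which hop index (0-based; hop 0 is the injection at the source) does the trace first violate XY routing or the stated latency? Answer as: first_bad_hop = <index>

  1: Δx=-1 Δy=+0 Δt=2 [ok]
  2: Δx=-1 Δy=+0 Δt=2 [ok]
  3: Δx=+0 Δy=-1 Δt=2 [ok]
  4: Δx=+0 Δy=-1 Δt=3 [BAD: Δcyc=3≠L]

first_bad_hop = 4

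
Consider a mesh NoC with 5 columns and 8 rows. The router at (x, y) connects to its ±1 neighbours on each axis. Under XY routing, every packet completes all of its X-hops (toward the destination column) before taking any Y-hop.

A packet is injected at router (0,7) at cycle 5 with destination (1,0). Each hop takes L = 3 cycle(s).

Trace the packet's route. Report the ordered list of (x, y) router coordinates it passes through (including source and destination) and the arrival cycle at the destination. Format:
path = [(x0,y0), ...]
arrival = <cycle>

src (0,7)  cyc=5
E→(1,7)  cyc=8
S→(1,6)  cyc=11
S→(1,5)  cyc=14
S→(1,4)  cyc=17
S→(1,3)  cyc=20
S→(1,2)  cyc=23
S→(1,1)  cyc=26
S→(1,0)  cyc=29

path = [(0,7), (1,7), (1,6), (1,5), (1,4), (1,3), (1,2), (1,1), (1,0)]
arrival = 29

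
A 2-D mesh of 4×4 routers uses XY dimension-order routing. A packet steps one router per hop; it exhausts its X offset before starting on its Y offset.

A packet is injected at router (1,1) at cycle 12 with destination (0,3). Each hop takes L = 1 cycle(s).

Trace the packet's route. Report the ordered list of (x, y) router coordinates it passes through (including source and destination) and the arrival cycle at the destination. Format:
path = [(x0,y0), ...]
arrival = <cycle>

path = [(1,1), (0,1), (0,2), (0,3)]
arrival = 15

[0] x=1 y=1 t=12
[1] x=0 y=1 t=13 →W
[2] x=0 y=2 t=14 →N
[3] x=0 y=3 t=15 →N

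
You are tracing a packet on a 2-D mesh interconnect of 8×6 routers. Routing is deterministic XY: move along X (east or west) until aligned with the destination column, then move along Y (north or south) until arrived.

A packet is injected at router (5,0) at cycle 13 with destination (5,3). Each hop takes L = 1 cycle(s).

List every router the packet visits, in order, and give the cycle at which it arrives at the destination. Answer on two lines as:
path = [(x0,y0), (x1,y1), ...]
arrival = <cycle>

path = [(5,0), (5,1), (5,2), (5,3)]
arrival = 16

t=13: at (5,0)
t=14: at (5,1) after N
t=15: at (5,2) after N
t=16: at (5,3) after N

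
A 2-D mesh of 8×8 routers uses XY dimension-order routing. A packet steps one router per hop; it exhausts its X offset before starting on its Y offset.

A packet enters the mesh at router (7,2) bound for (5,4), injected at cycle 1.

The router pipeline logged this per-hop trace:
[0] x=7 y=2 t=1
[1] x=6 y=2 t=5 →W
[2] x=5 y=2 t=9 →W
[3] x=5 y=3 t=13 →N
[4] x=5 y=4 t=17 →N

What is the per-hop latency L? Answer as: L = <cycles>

L = 4

cyc[1] − cyc[0] = 5 − 1 = 4.
Per-hop latency L = Δcyc = 4.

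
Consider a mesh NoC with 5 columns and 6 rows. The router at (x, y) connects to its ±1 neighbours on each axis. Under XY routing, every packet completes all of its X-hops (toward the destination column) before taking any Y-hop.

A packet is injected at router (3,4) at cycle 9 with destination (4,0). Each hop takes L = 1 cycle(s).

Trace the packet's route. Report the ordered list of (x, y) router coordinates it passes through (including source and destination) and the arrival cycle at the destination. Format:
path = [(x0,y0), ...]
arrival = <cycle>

path = [(3,4), (4,4), (4,3), (4,2), (4,1), (4,0)]
arrival = 14

t=9: at (3,4)
t=10: at (4,4) after E
t=11: at (4,3) after S
t=12: at (4,2) after S
t=13: at (4,1) after S
t=14: at (4,0) after S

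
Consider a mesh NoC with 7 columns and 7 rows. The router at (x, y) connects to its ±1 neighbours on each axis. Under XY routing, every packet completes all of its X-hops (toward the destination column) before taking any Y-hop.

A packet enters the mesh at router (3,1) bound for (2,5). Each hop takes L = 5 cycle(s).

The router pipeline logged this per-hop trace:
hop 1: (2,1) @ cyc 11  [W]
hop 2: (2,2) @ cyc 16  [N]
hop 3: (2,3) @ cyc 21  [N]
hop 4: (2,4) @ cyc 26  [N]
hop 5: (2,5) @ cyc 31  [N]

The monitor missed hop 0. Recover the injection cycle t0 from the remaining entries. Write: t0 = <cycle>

Hop 1 reached at cycle 11; hop k is at t0 + k·L.
So t0 = 11 − 1·5 = 6.

t0 = 6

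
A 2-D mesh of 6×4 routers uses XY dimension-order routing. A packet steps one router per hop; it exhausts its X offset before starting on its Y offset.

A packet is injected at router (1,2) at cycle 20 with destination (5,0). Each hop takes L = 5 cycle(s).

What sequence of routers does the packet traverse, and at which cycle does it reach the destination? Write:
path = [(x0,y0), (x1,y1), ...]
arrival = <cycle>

path = [(1,2), (2,2), (3,2), (4,2), (5,2), (5,1), (5,0)]
arrival = 50

  0. router=(1,2) cycle=20 (inject)
  1. router=(2,2) cycle=25 dir=E
  2. router=(3,2) cycle=30 dir=E
  3. router=(4,2) cycle=35 dir=E
  4. router=(5,2) cycle=40 dir=E
  5. router=(5,1) cycle=45 dir=S
  6. router=(5,0) cycle=50 dir=S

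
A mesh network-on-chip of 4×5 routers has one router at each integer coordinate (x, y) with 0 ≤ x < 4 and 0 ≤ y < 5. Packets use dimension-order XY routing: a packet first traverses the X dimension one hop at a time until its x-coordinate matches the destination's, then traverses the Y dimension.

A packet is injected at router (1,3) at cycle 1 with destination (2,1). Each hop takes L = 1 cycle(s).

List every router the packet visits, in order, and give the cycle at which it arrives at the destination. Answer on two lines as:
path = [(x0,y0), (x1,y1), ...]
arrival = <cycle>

path = [(1,3), (2,3), (2,2), (2,1)]
arrival = 4

t=1: at (1,3)
t=2: at (2,3) after E
t=3: at (2,2) after S
t=4: at (2,1) after S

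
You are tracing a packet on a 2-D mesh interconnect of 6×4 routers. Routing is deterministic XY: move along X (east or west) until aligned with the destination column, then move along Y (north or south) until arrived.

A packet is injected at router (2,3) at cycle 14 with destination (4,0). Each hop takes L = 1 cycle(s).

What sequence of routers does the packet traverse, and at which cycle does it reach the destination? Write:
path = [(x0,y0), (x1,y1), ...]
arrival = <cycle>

hop 0: (2,3) @ cyc 14
hop 1: (3,3) @ cyc 15  [E]
hop 2: (4,3) @ cyc 16  [E]
hop 3: (4,2) @ cyc 17  [S]
hop 4: (4,1) @ cyc 18  [S]
hop 5: (4,0) @ cyc 19  [S]

path = [(2,3), (3,3), (4,3), (4,2), (4,1), (4,0)]
arrival = 19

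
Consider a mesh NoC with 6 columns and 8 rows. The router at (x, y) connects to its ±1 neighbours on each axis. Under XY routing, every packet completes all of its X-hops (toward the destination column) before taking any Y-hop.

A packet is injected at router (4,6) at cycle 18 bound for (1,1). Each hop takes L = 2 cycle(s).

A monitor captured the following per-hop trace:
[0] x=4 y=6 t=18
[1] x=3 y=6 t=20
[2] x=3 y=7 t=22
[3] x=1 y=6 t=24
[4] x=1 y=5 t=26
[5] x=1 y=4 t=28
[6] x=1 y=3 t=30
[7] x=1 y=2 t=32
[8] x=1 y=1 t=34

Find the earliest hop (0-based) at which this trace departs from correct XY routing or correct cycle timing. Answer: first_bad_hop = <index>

first_bad_hop = 2

check 1→ d=(-1,0) cyc+2: ok
check 2→ d=(0,1) cyc+2: BAD: Y-move but x=3≠1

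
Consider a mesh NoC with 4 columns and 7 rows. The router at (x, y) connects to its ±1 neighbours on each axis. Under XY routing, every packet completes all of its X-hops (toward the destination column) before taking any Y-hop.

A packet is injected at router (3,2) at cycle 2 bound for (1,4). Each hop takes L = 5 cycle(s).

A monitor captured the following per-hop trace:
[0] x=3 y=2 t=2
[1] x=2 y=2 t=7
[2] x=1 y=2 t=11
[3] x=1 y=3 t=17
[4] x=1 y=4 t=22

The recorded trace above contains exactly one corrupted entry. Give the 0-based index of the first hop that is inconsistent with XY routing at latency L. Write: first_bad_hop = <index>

first_bad_hop = 2

hop 1: step (-1,+0), +5 cyc — ok
hop 2: step (-1,+0), +4 cyc — BAD: Δcyc=4≠L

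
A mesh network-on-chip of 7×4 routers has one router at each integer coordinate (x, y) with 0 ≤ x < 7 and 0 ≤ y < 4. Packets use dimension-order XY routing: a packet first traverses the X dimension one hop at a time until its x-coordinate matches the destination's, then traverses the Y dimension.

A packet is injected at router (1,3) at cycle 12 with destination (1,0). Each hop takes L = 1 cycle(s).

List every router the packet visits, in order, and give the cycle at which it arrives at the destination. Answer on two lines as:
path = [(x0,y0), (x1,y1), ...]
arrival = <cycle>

[0] x=1 y=3 t=12
[1] x=1 y=2 t=13 →S
[2] x=1 y=1 t=14 →S
[3] x=1 y=0 t=15 →S

path = [(1,3), (1,2), (1,1), (1,0)]
arrival = 15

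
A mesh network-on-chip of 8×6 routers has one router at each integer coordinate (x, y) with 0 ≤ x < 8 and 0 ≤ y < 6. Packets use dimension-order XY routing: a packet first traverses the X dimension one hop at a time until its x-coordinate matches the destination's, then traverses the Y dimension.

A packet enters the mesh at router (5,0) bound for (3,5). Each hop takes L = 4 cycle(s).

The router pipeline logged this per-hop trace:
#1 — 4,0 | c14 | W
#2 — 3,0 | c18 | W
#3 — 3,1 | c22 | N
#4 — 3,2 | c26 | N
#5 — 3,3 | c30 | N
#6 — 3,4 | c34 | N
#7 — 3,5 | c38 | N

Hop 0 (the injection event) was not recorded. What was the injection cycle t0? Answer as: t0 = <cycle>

t0 = 10

Hop 1 reached at cycle 14; hop k is at t0 + k·L.
t0 = cyc[1] − L = 14 − 4 = 10.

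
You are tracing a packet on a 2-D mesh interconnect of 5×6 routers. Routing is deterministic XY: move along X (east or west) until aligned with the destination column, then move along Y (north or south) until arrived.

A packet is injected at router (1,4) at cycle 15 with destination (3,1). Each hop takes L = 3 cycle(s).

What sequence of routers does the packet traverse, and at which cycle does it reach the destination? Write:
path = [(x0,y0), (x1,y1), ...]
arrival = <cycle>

src (1,4)  cyc=15
E→(2,4)  cyc=18
E→(3,4)  cyc=21
S→(3,3)  cyc=24
S→(3,2)  cyc=27
S→(3,1)  cyc=30

path = [(1,4), (2,4), (3,4), (3,3), (3,2), (3,1)]
arrival = 30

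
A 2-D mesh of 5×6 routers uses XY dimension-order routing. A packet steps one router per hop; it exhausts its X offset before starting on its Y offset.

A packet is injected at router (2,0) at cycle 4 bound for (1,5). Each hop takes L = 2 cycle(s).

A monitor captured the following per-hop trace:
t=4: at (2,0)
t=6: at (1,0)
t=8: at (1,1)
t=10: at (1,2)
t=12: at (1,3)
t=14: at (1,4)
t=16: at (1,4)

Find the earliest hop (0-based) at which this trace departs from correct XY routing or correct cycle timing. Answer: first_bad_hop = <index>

  1: Δx=-1 Δy=+0 Δt=2 [ok]
  2: Δx=+0 Δy=+1 Δt=2 [ok]
  3: Δx=+0 Δy=+1 Δt=2 [ok]
  4: Δx=+0 Δy=+1 Δt=2 [ok]
  5: Δx=+0 Δy=+1 Δt=2 [ok]
  6: Δx=+0 Δy=+0 Δt=2 [BAD: non-unit step]

first_bad_hop = 6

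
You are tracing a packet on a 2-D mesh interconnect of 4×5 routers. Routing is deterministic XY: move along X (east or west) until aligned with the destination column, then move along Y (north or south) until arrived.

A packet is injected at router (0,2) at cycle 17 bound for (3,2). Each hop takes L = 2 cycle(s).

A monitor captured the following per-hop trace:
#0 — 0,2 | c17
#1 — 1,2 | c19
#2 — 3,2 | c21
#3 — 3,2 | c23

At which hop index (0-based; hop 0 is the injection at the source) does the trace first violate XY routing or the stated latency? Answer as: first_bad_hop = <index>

[1] (+1,+0) / 2c ⇒ ok
[2] (+2,+0) / 2c ⇒ BAD: non-unit step

first_bad_hop = 2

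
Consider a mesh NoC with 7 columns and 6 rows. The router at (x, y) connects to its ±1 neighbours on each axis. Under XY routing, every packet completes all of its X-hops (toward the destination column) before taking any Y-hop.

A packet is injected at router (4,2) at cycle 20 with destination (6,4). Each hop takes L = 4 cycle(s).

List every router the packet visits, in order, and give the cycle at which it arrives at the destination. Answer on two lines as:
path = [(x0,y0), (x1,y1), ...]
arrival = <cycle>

path = [(4,2), (5,2), (6,2), (6,3), (6,4)]
arrival = 36

  0. router=(4,2) cycle=20 (inject)
  1. router=(5,2) cycle=24 dir=E
  2. router=(6,2) cycle=28 dir=E
  3. router=(6,3) cycle=32 dir=N
  4. router=(6,4) cycle=36 dir=N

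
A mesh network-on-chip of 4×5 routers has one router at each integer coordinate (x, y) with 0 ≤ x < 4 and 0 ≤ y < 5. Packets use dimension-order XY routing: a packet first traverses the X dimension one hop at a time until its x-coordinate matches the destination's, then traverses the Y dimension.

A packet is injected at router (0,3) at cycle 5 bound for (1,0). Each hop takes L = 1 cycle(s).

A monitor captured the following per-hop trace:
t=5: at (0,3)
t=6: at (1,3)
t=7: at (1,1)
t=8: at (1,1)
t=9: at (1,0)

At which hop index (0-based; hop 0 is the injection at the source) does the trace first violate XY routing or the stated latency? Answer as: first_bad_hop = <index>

[1] (+1,+0) / 1c ⇒ ok
[2] (+0,-2) / 1c ⇒ BAD: non-unit step

first_bad_hop = 2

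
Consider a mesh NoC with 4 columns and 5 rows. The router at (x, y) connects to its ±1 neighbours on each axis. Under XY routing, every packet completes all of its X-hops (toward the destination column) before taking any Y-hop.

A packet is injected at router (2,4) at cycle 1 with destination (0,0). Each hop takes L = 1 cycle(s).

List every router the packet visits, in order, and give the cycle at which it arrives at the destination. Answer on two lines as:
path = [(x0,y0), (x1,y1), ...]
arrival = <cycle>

path = [(2,4), (1,4), (0,4), (0,3), (0,2), (0,1), (0,0)]
arrival = 7

[0] x=2 y=4 t=1
[1] x=1 y=4 t=2 →W
[2] x=0 y=4 t=3 →W
[3] x=0 y=3 t=4 →S
[4] x=0 y=2 t=5 →S
[5] x=0 y=1 t=6 →S
[6] x=0 y=0 t=7 →S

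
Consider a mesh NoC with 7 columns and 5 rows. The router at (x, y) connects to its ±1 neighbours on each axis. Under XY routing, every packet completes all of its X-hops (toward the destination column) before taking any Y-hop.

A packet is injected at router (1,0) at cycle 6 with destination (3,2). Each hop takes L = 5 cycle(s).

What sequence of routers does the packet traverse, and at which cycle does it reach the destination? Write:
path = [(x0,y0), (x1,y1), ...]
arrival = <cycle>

  0. router=(1,0) cycle=6 (inject)
  1. router=(2,0) cycle=11 dir=E
  2. router=(3,0) cycle=16 dir=E
  3. router=(3,1) cycle=21 dir=N
  4. router=(3,2) cycle=26 dir=N

path = [(1,0), (2,0), (3,0), (3,1), (3,2)]
arrival = 26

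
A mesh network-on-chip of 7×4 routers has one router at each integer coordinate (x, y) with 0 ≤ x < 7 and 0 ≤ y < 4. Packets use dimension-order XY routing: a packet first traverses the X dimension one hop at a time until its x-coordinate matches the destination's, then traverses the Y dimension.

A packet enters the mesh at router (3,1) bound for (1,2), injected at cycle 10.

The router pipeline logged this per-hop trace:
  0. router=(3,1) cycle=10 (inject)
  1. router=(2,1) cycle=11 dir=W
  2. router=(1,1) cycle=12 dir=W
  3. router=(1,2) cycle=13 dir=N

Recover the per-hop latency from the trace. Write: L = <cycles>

Δcyc across hop 0→1: 11 − 10 = 1.
One hop costs L cycles, so L = 1.

L = 1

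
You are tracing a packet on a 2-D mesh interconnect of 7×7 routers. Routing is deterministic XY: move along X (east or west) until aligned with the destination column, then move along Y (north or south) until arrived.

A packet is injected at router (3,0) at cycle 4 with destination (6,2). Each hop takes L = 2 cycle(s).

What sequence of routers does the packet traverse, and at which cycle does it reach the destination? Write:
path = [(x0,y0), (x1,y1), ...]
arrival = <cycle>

path = [(3,0), (4,0), (5,0), (6,0), (6,1), (6,2)]
arrival = 14

t=4: at (3,0)
t=6: at (4,0) after E
t=8: at (5,0) after E
t=10: at (6,0) after E
t=12: at (6,1) after N
t=14: at (6,2) after N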